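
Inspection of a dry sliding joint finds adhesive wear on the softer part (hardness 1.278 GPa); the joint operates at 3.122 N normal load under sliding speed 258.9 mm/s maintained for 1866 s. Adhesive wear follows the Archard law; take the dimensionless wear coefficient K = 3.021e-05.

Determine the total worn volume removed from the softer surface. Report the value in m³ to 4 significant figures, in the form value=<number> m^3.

Every step keeps full float precision, and the intermediates are shown rounded — one final rounding to four significant figures.
Sliding speed v = 258.9 mm/s = 0.2589 m/s. The distance L = v·t = 0.2589 m/s × 1866 s = 483.1 m.
Hardness H = 1.278 GPa = 1.278e+09 Pa.
In SI base units: W = 3.122 N, H = 1.278e+09 Pa, K = 3.021e-05.
Archard volume V = K·W·L/H = 3.021e-05 · 3.122 · 483.1 / 1.278e+09 = 3.565e-11 m³.

value=3.565e-11 m^3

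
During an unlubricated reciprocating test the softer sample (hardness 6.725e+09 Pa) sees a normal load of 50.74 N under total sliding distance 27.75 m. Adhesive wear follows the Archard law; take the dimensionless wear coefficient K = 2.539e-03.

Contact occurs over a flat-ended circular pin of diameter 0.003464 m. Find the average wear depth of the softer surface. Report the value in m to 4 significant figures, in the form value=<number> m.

Each operation carries full precision; intermediate values are shown rounded — rounded just once, at four significant digits.
Contact area A = π·d²/4 = π·(0.003464 m)²/4 = 9.424e-06 m².
In SI base units, W = 50.74 N, H = 6.725e+09 Pa, K = 2.539e-03.
Worn volume V = K·W·L/H = 2.539e-03 · 50.74 · 27.75 / 6.725e+09 = 5.316e-10 m³.
Wear depth h = V/A = 5.316e-10 / 9.424e-06 = 5.641e-05 m.

value=5.641e-05 m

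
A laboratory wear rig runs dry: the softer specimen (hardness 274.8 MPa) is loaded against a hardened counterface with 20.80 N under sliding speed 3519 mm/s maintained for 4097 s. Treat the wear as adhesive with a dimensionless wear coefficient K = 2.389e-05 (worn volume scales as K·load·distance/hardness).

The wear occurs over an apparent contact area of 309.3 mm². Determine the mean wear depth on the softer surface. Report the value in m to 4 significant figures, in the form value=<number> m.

Every step maintains full float precision. The intermediates are shown rounded, and a lone final rounding, at four significant figures.
Sliding speed v = 3519 mm/s = 3.519 m/s. Distance L = v·t = 3.519 m/s × 4097 s = 1.442e+04 m.
Hardness H = 274.8 MPa = 2.748e+08 Pa.
Contact area A = 309.3 mm² = 3.093e-04 m².
Collected in SI base units: W = 20.80 N, H = 2.748e+08 Pa, K = 2.389e-05.
Worn volume V = K·W·L/H = 2.389e-05 · 20.80 · 1.442e+04 / 2.748e+08 = 2.607e-08 m³.
Wear depth h = V/A = 2.607e-08 / 3.093e-04 = 8.429e-05 m.

value=8.429e-05 m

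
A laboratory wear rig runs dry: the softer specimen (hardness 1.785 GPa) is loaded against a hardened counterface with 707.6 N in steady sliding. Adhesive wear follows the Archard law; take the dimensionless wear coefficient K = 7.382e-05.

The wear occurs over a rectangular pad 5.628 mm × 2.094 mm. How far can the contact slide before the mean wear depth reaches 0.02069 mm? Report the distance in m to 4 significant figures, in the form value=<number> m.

Intermediates are shown rounded. Each operation runs at exact precision; one last rounding, at 4 significant figures.
Convert: Hardness H = 1.785 GPa = 1.785e+09 Pa.
Convert: Pad sides 5.628 mm × 2.094 mm = 0.005628 m × 0.002094 m. Contact area A = 0.005628 m × 0.002094 m = 1.179e-05 m².
Convert: Depth limit h_lim = 0.02069 mm = 2.069e-05 m.
Restated in SI base units: W = 707.6 N, H = 1.785e+09 Pa, K = 7.382e-05.
Allowed volume V_lim = h_lim·A = 2.069e-05 · 1.179e-05 = 2.438e-10 m³.
Thus life L = V_lim·H/(K·W) = 2.438e-10 · 1.785e+09 / (7.382e-05 · 707.6) = 8.332 m.

value=8.332 m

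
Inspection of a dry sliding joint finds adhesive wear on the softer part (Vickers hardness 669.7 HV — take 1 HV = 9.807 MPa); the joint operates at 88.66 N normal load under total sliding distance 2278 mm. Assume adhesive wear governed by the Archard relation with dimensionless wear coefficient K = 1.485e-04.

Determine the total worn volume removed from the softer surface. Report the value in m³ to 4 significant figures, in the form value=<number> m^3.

The algebra runs at exact precision, and the intermediates are printed rounded. Rounded once at the end to 4 significant figures.
Convert: Distance L = 2278 mm = 2.278 m.
Convert: Hardness H = 669.7 HV × 9.807 MPa/HV = 6568 MPa = 6.568e+09 Pa.
In SI base units: W = 88.66 N, H = 6.568e+09 Pa, K = 1.485e-04.
Archard relation: V = K·W·L/H = 1.485e-04 · 88.66 · 2.278 / 6.568e+09 = 4.567e-12 m³.

value=4.567e-12 m^3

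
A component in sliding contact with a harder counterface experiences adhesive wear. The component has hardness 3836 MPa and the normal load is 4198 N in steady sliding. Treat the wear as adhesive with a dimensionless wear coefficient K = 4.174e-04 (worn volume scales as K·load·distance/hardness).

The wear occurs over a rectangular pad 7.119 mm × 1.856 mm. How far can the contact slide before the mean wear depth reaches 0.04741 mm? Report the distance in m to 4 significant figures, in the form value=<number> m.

Each operation holds full precision — the intermediates are printed rounded. Rounded just once: 4 significant digits.
Convert: Hardness H = 3836 MPa = 3.836e+09 Pa.
Convert: Pad sides 7.119 mm × 1.856 mm = 0.007119 m × 0.001856 m. Contact area A = 0.007119 m × 0.001856 m = 1.321e-05 m².
Convert: Depth limit h_lim = 0.04741 mm = 4.741e-05 m.
Expressed in SI base units: W = 4198 N, H = 3.836e+09 Pa, K = 4.174e-04.
Permissible volume V_lim = h_lim·A = 4.741e-05 · 1.321e-05 = 6.264e-10 m³.
Life L = V_lim·H/(K·W) = 6.264e-10 · 3.836e+09 / (4.174e-04 · 4198) = 1.371 m.

value=1.371 m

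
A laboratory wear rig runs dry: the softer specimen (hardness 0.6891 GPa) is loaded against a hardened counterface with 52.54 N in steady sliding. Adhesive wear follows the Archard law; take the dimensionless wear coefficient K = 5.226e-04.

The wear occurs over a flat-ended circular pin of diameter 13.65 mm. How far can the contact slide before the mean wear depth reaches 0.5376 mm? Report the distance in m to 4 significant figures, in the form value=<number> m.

value=1974 m

The intermediates are displayed rounded — every step holds exact precision, and a single final rounding, at four significant figures.
Convert: Hardness H = 0.6891 GPa = 6.891e+08 Pa.
Convert: Pin diameter d = 13.65 mm = 0.01365 m. Contact area A = π·d²/4 = π·(0.01365 m)²/4 = 1.463e-04 m².
Convert: Depth limit h_lim = 0.5376 mm = 5.376e-04 m.
Restated in SI base units: W = 52.54 N, H = 6.891e+08 Pa, K = 5.226e-04.
Volume at the limit: V_lim = h_lim·A = 5.376e-04 · 1.463e-04 = 7.867e-08 m³.
So the life L = V_lim·H/(K·W) = 7.867e-08 · 6.891e+08 / (5.226e-04 · 52.54) = 1974 m.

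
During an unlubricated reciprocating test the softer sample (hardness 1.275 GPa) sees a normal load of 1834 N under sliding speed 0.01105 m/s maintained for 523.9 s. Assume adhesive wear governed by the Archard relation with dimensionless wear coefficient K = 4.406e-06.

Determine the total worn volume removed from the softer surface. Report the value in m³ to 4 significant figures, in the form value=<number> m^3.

All arithmetic carries full float precision, and intermediate values appear rounded, and one final rounding to four significant figures.
Path length L = v·t = 0.01105 m/s × 523.9 s = 5.789 m.
Hardness H = 1.275 GPa = 1.275e+09 Pa.
SI base units throughout: W = 1834 N, H = 1.275e+09 Pa, K = 4.406e-06.
Archard relation: V = K·W·L/H = 4.406e-06 · 1834 · 5.789 / 1.275e+09 = 3.669e-11 m³.

value=3.669e-11 m^3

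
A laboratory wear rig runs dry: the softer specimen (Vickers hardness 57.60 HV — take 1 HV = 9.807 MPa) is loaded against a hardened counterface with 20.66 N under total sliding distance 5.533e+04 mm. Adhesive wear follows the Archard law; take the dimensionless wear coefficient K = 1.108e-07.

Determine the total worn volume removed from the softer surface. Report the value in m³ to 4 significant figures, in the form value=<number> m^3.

value=2.242e-13 m^3

Printed values are rounded — every step runs at full float precision — a single final rounding, at 4 significant figures.
Convert: Path length L = 5.533e+04 mm = 55.33 m.
Convert: Hardness H = 57.60 HV × 9.807 MPa/HV = 564.9 MPa = 5.649e+08 Pa.
Working in SI base units: W = 20.66 N, H = 5.649e+08 Pa, K = 1.108e-07.
Archard relation: V = K·W·L/H = 1.108e-07 · 20.66 · 55.33 / 5.649e+08 = 2.242e-13 m³.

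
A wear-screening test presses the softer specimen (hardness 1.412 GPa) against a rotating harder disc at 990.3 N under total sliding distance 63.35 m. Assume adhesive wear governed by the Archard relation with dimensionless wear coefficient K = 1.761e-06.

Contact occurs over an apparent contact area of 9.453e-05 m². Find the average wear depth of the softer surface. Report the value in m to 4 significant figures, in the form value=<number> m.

Each operation carries exact precision. Quoted intermediates are rounded. Rounded just once, at four significant digits.
Hardness H = 1.412 GPa = 1.412e+09 Pa.
Expressed in SI base units: W = 990.3 N, H = 1.412e+09 Pa, K = 1.761e-06.
Apply Archard: V = K·W·L/H = 1.761e-06 · 990.3 · 63.35 / 1.412e+09 = 7.824e-11 m³.
Depth of wear h = V/A = 7.824e-11 / 9.453e-05 = 8.277e-07 m.

value=8.277e-07 m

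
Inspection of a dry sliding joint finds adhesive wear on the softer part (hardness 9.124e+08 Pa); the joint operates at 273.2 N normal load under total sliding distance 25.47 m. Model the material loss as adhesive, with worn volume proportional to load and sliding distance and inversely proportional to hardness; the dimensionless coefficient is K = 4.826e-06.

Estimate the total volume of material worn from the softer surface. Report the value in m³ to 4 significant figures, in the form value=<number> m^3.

value=3.681e-11 m^3

Shown intermediates are rounded, and the algebra keeps full float precision; rounded once at the end to four significant figures.
In SI base units, W = 273.2 N, H = 9.124e+08 Pa, K = 4.826e-06.
The Archard volume V = K·W·L/H = 4.826e-06 · 273.2 · 25.47 / 9.124e+08 = 3.681e-11 m³.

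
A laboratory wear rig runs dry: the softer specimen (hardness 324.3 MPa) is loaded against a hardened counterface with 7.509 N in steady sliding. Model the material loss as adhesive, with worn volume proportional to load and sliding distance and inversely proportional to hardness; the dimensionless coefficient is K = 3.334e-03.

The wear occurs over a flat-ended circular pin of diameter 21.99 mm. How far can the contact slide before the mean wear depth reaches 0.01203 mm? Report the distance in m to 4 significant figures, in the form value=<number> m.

value=59.18 m

Intermediate values appear rounded; the computation runs at exact precision — a single final rounding: four significant figures.
Convert: Hardness H = 324.3 MPa = 3.243e+08 Pa.
Convert: Pin diameter d = 21.99 mm = 0.02199 m. Contact area A = π·d²/4 = π·(0.02199 m)²/4 = 3.798e-04 m².
Convert: Depth limit h_lim = 0.01203 mm = 1.203e-05 m.
SI base units throughout: W = 7.509 N, H = 3.243e+08 Pa, K = 3.334e-03.
Limit volume V_lim = h_lim·A = 1.203e-05 · 3.798e-04 = 4.569e-09 m³.
Inverting, life L = V_lim·H/(K·W) = 4.569e-09 · 3.243e+08 / (3.334e-03 · 7.509) = 59.18 m.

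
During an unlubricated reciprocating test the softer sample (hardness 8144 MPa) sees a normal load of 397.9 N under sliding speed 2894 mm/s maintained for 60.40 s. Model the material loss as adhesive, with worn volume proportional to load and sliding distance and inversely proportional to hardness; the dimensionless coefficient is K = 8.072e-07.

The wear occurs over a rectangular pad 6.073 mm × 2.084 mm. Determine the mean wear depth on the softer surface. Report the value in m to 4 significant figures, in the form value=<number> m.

value=5.447e-07 m

Intermediate values are displayed rounded. Each operation keeps exact precision; a single final rounding, at four significant figures.
Sliding speed v = 2894 mm/s = 2.894 m/s. Total distance L = v·t = 2.894 m/s × 60.40 s = 174.8 m.
Hardness H = 8144 MPa = 8.144e+09 Pa.
Pad sides 6.073 mm × 2.084 mm = 0.006073 m × 0.002084 m. Contact area A = 0.006073 m × 0.002084 m = 1.266e-05 m².
Expressed in SI base units: W = 397.9 N, H = 8.144e+09 Pa, K = 8.072e-07.
Volume removed: V = K·W·L/H = 8.072e-07 · 397.9 · 174.8 / 8.144e+09 = 6.894e-12 m³.
Depth h = V/A = 6.894e-12 / 1.266e-05 = 5.447e-07 m.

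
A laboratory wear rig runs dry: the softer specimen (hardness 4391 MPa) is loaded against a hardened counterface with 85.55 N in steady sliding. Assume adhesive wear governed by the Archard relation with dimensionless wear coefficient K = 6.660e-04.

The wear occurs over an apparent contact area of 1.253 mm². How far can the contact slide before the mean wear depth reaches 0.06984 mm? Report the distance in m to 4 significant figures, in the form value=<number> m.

value=6.744 m

The intermediates appear rounded; all working math carries exact precision — a lone final rounding: four significant digits.
Hardness H = 4391 MPa = 4.391e+09 Pa.
Contact area A = 1.253 mm² = 1.253e-06 m².
Depth limit h_lim = 0.06984 mm = 6.984e-05 m.
In SI base units, W = 85.55 N, H = 4.391e+09 Pa, K = 6.660e-04.
Wearable volume V_lim = h_lim·A = 6.984e-05 · 1.253e-06 = 8.751e-11 m³.
Inverting, life L = V_lim·H/(K·W) = 8.751e-11 · 4.391e+09 / (6.660e-04 · 85.55) = 6.744 m.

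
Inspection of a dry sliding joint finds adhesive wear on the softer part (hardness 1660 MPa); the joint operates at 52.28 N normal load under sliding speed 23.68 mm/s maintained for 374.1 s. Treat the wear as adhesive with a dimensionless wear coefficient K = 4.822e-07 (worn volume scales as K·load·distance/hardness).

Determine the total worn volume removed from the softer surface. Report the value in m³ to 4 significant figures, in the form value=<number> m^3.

value=1.345e-13 m^3

All arithmetic holds exact precision. Quoted intermediates are rounded. Rounded just once, at four significant digits.
Sliding speed v = 23.68 mm/s = 0.02368 m/s. Path length L = v·t = 0.02368 m/s × 374.1 s = 8.859 m.
Hardness H = 1660 MPa = 1.660e+09 Pa.
In SI base units: W = 52.28 N, H = 1.660e+09 Pa, K = 4.822e-07.
By Archard's law, V = K·W·L/H = 4.822e-07 · 52.28 · 8.859 / 1.660e+09 = 1.345e-13 m³.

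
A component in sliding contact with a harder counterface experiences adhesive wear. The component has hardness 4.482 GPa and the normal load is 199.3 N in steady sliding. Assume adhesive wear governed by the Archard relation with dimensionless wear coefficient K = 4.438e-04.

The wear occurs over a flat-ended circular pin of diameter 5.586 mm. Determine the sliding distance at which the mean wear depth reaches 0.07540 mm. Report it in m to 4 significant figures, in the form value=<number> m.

Displayed values are rounded, and the algebra maintains full precision, and one final rounding, at 4 significant digits.
Convert: Hardness H = 4.482 GPa = 4.482e+09 Pa.
Convert: Pin diameter d = 5.586 mm = 0.005586 m. Contact area A = π·d²/4 = π·(0.005586 m)²/4 = 2.451e-05 m².
Convert: Depth limit h_lim = 0.07540 mm = 7.540e-05 m.
As SI base values: W = 199.3 N, H = 4.482e+09 Pa, K = 4.438e-04.
Wearable volume V_lim = h_lim·A = 7.540e-05 · 2.451e-05 = 1.848e-09 m³.
Thus life L = V_lim·H/(K·W) = 1.848e-09 · 4.482e+09 / (4.438e-04 · 199.3) = 93.64 m.

value=93.64 m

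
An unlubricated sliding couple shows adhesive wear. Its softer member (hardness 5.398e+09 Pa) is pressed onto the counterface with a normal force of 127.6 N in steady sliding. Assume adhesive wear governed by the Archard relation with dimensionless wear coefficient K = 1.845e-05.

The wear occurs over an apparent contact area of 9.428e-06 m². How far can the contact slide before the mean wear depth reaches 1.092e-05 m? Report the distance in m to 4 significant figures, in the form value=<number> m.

value=236.1 m

Quoted intermediates are rounded — the algebra carries full precision — rounded just once: four significant digits.
Expressed in SI base units: W = 127.6 N, H = 5.398e+09 Pa, K = 1.845e-05.
Allowed volume V_lim = h_lim·A = 1.092e-05 · 9.428e-06 = 1.030e-10 m³.
Life L = V_lim·H/(K·W) = 1.030e-10 · 5.398e+09 / (1.845e-05 · 127.6) = 236.1 m.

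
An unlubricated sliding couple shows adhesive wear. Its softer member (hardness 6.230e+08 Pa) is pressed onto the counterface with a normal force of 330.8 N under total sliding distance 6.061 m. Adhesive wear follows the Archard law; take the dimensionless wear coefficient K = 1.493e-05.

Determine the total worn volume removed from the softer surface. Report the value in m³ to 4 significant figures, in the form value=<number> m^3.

value=4.805e-11 m^3

All arithmetic holds exact precision. Displayed values are rounded — a lone final rounding, at four significant figures.
Collected in SI base units: W = 330.8 N, H = 6.230e+08 Pa, K = 1.493e-05.
The Archard volume V = K·W·L/H = 1.493e-05 · 330.8 · 6.061 / 6.230e+08 = 4.805e-11 m³.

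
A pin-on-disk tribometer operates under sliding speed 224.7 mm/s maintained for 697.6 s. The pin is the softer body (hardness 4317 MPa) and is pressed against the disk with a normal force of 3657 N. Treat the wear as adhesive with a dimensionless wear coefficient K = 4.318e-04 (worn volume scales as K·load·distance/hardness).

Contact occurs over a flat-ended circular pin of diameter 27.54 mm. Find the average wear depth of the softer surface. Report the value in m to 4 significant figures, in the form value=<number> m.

Intermediates appear rounded, and all arithmetic runs at full precision; rounded once at the end, at 4 significant digits.
Sliding speed v = 224.7 mm/s = 0.2247 m/s. The distance L = v·t = 0.2247 m/s × 697.6 s = 156.8 m.
Hardness H = 4317 MPa = 4.317e+09 Pa.
Pin diameter d = 27.54 mm = 0.02754 m. Contact area A = π·d²/4 = π·(0.02754 m)²/4 = 5.957e-04 m².
In SI base units: W = 3657 N, H = 4.317e+09 Pa, K = 4.318e-04.
Worn volume V = K·W·L/H = 4.318e-04 · 3657 · 156.8 / 4.317e+09 = 5.734e-08 m³.
Depth of wear h = V/A = 5.734e-08 / 5.957e-04 = 9.625e-05 m.

value=9.625e-05 m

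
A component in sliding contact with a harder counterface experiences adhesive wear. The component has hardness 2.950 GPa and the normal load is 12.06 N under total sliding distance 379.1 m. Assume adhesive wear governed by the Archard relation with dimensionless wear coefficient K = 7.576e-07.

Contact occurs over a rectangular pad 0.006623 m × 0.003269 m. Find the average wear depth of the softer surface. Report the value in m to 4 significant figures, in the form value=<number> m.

Each operation carries full precision, and intermediates are shown rounded; one last rounding, at four significant digits.
Hardness H = 2.950 GPa = 2.950e+09 Pa.
Contact area A = 0.006623 m × 0.003269 m = 2.165e-05 m².
Restated in SI base units: W = 12.06 N, H = 2.950e+09 Pa, K = 7.576e-07.
Archard volume V = K·W·L/H = 7.576e-07 · 12.06 · 379.1 / 2.950e+09 = 1.174e-12 m³.
Depth of wear h = V/A = 1.174e-12 / 2.165e-05 = 5.423e-08 m.

value=5.423e-08 m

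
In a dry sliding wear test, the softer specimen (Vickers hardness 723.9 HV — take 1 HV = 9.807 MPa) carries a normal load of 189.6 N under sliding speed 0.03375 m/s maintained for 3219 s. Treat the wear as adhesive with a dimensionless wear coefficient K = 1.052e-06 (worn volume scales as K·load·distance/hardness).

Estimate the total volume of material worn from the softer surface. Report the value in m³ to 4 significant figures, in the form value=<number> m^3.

Printed values are rounded. Each operation keeps full precision; rounded once at the end, at four significant figures.
Sliding distance L = v·t = 0.03375 m/s × 3219 s = 108.6 m.
Hardness H = 723.9 HV × 9.807 MPa/HV = 7099 MPa = 7.099e+09 Pa.
In SI base units, W = 189.6 N, H = 7.099e+09 Pa, K = 1.052e-06.
Wear volume V = K·W·L/H = 1.052e-06 · 189.6 · 108.6 / 7.099e+09 = 3.052e-12 m³.

value=3.052e-12 m^3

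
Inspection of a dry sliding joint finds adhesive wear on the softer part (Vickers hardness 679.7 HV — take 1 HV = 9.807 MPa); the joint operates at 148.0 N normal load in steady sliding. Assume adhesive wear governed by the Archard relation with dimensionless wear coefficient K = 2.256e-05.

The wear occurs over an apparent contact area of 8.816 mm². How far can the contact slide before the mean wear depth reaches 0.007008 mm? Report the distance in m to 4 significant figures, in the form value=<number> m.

The intermediates are displayed rounded; all arithmetic runs at full float precision, and rounded once at the end to 4 significant digits.
Hardness H = 679.7 HV × 9.807 MPa/HV = 6666 MPa = 6.666e+09 Pa.
Contact area A = 8.816 mm² = 8.816e-06 m².
Depth limit h_lim = 0.007008 mm = 7.008e-06 m.
In SI base units: W = 148.0 N, H = 6.666e+09 Pa, K = 2.256e-05.
Volume at the limit: V_lim = h_lim·A = 7.008e-06 · 8.816e-06 = 6.178e-11 m³.
Sliding life L = V_lim·H/(K·W) = 6.178e-11 · 6.666e+09 / (2.256e-05 · 148.0) = 123.3 m.

value=123.3 m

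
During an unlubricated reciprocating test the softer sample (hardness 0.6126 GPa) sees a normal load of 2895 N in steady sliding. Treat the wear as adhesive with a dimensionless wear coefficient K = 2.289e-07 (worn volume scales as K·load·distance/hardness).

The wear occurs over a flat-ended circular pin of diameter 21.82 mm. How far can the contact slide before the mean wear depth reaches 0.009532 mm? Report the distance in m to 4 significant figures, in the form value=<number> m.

value=3295 m

Intermediate values are displayed rounded. The computation runs at full precision. Rounded just once to 4 significant figures.
Convert: Hardness H = 0.6126 GPa = 6.126e+08 Pa.
Convert: Pin diameter d = 21.82 mm = 0.02182 m. Contact area A = π·d²/4 = π·(0.02182 m)²/4 = 3.739e-04 m².
Convert: Depth limit h_lim = 0.009532 mm = 9.532e-06 m.
In SI base units, W = 2895 N, H = 6.126e+08 Pa, K = 2.289e-07.
Wearable volume V_lim = h_lim·A = 9.532e-06 · 3.739e-04 = 3.564e-09 m³.
Sliding life L = V_lim·H/(K·W) = 3.564e-09 · 6.126e+08 / (2.289e-07 · 2895) = 3295 m.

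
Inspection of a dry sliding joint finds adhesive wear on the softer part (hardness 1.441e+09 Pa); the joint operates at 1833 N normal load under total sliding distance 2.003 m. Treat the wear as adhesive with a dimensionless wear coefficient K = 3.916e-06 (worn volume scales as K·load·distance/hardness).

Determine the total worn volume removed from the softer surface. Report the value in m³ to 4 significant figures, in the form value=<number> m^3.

value=9.978e-12 m^3

All arithmetic runs at full precision — intermediates appear rounded — one last rounding: four significant digits.
SI base units throughout: W = 1833 N, H = 1.441e+09 Pa, K = 3.916e-06.
Worn volume V = K·W·L/H = 3.916e-06 · 1833 · 2.003 / 1.441e+09 = 9.978e-12 m³.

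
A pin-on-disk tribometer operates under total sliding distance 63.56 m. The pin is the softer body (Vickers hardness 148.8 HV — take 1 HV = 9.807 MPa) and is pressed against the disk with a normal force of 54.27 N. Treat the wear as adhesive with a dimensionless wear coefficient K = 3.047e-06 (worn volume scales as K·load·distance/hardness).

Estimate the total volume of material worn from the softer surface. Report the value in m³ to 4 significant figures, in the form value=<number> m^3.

value=7.202e-12 m^3

Intermediate values are printed rounded; each operation keeps full precision — rounded once at the end to four significant digits.
Hardness H = 148.8 HV × 9.807 MPa/HV = 1459 MPa = 1.459e+09 Pa.
Collected in SI base units: W = 54.27 N, H = 1.459e+09 Pa, K = 3.047e-06.
By Archard's law, V = K·W·L/H = 3.047e-06 · 54.27 · 63.56 / 1.459e+09 = 7.202e-12 m³.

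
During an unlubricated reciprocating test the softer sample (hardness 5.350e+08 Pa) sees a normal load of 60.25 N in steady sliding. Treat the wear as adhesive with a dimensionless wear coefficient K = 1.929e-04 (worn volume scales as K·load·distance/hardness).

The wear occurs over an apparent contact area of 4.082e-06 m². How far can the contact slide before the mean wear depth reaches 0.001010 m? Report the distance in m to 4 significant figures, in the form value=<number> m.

Each operation runs at full float precision, and the intermediates are shown rounded, and a lone final rounding, at four significant digits.
Collected in SI base units: W = 60.25 N, H = 5.350e+08 Pa, K = 1.929e-04.
Allowed volume V_lim = h_lim·A = 0.001010 · 4.082e-06 = 4.123e-09 m³.
Sliding life L = V_lim·H/(K·W) = 4.123e-09 · 5.350e+08 / (1.929e-04 · 60.25) = 189.8 m.

value=189.8 m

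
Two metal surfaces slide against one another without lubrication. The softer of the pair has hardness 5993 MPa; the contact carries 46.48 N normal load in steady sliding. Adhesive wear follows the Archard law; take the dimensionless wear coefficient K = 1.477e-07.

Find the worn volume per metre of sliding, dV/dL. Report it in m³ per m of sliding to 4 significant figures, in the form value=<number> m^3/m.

value=1.146e-15 m^3/m

The computation runs at full precision, and intermediate values appear rounded; rounded just once to 4 significant figures.
Convert: Hardness H = 5993 MPa = 5.993e+09 Pa.
As SI base values: W = 46.48 N, H = 5.993e+09 Pa, K = 1.477e-07.
Volumetric rate dV/dL = K·W/H, per unit distance: 1.477e-07 · 46.48 / 5.993e+09 = 1.146e-15 m³/m.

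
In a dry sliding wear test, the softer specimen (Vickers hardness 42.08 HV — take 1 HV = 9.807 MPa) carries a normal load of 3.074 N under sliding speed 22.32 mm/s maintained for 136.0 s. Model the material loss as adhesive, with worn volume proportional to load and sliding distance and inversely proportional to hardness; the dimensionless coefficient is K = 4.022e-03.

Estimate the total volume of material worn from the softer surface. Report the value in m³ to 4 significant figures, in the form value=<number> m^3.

Intermediate values appear rounded, and all arithmetic holds full precision; a single final rounding: four significant digits.
Sliding speed v = 22.32 mm/s = 0.02232 m/s. The distance L = v·t = 0.02232 m/s × 136.0 s = 3.036 m.
Hardness H = 42.08 HV × 9.807 MPa/HV = 412.7 MPa = 4.127e+08 Pa.
Collected in SI base units: W = 3.074 N, H = 4.127e+08 Pa, K = 4.022e-03.
Apply Archard: V = K·W·L/H = 4.022e-03 · 3.074 · 3.036 / 4.127e+08 = 9.094e-11 m³.

value=9.094e-11 m^3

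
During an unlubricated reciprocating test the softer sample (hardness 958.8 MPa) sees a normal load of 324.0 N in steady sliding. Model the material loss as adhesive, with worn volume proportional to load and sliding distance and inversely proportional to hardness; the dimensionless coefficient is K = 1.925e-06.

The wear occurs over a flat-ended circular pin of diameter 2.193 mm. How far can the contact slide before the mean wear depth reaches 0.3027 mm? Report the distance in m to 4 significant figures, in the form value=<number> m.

value=1758 m

The intermediates are shown rounded — all working math keeps exact precision; a lone final rounding: 4 significant digits.
Convert: Hardness H = 958.8 MPa = 9.588e+08 Pa.
Convert: Pin diameter d = 2.193 mm = 0.002193 m. Contact area A = π·d²/4 = π·(0.002193 m)²/4 = 3.777e-06 m².
Convert: Depth limit h_lim = 0.3027 mm = 3.027e-04 m.
Collected in SI base units: W = 324.0 N, H = 9.588e+08 Pa, K = 1.925e-06.
At the depth limit, V_lim = h_lim·A = 3.027e-04 · 3.777e-06 = 1.143e-09 m³.
So the life L = V_lim·H/(K·W) = 1.143e-09 · 9.588e+08 / (1.925e-06 · 324.0) = 1758 m.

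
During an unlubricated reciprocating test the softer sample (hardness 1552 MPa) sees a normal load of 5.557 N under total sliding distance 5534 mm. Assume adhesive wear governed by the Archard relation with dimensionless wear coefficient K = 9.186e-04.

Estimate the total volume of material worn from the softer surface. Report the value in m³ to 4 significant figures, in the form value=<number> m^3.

value=1.820e-11 m^3

Intermediate values appear rounded, and the computation runs at full precision. Rounded just once, at 4 significant digits.
Path length L = 5534 mm = 5.534 m.
Hardness H = 1552 MPa = 1.552e+09 Pa.
In SI base units, W = 5.557 N, H = 1.552e+09 Pa, K = 9.186e-04.
The Archard volume V = K·W·L/H = 9.186e-04 · 5.557 · 5.534 / 1.552e+09 = 1.820e-11 m³.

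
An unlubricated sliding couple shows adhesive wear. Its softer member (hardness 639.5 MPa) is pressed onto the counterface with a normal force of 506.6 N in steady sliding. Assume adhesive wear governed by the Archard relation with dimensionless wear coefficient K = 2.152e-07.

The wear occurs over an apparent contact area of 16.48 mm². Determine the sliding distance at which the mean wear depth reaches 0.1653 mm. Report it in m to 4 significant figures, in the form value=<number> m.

All arithmetic maintains exact precision; intermediates appear rounded — rounded once at the end to 4 significant digits.
Convert: Hardness H = 639.5 MPa = 6.395e+08 Pa.
Convert: Contact area A = 16.48 mm² = 1.648e-05 m².
Convert: Depth limit h_lim = 0.1653 mm = 1.653e-04 m.
As SI base values: W = 506.6 N, H = 6.395e+08 Pa, K = 2.152e-07.
At the depth limit, V_lim = h_lim·A = 1.653e-04 · 1.648e-05 = 2.724e-09 m³.
Sliding life L = V_lim·H/(K·W) = 2.724e-09 · 6.395e+08 / (2.152e-07 · 506.6) = 1.598e+04 m.

value=1.598e+04 m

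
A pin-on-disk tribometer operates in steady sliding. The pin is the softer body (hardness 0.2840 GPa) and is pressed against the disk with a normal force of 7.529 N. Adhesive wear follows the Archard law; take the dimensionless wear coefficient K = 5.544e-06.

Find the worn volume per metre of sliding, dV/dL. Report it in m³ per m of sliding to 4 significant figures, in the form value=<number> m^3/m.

Each operation runs at full float precision; the intermediates appear rounded; a lone final rounding: 4 significant digits.
Hardness H = 0.2840 GPa = 2.840e+08 Pa.
Expressed in SI base units: W = 7.529 N, H = 2.840e+08 Pa, K = 5.544e-06.
The wear rate dV/dL = K·W/H, per unit distance: 5.544e-06 · 7.529 / 2.840e+08 = 1.470e-13 m³/m.

value=1.470e-13 m^3/m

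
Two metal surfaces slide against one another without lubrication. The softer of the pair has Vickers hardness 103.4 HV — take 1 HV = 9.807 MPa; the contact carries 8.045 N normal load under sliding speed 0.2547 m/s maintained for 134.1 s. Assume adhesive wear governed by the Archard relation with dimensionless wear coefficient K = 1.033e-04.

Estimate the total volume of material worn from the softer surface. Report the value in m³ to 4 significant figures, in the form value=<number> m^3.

Intermediates are shown rounded, and the computation runs at full float precision; rounded just once to four significant digits.
Convert: Distance L = v·t = 0.2547 m/s × 134.1 s = 34.16 m.
Convert: Hardness H = 103.4 HV × 9.807 MPa/HV = 1014 MPa = 1.014e+09 Pa.
Restated in SI base units: W = 8.045 N, H = 1.014e+09 Pa, K = 1.033e-04.
The Archard volume V = K·W·L/H = 1.033e-04 · 8.045 · 34.16 / 1.014e+09 = 2.799e-11 m³.

value=2.799e-11 m^3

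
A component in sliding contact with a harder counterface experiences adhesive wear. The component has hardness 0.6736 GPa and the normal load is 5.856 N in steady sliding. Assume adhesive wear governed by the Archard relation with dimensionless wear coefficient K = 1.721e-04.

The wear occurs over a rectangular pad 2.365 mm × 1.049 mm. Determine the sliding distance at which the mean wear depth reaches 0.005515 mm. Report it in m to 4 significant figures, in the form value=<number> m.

The intermediates appear rounded — each operation maintains full precision. Rounded once at the end to 4 significant digits.
Hardness H = 0.6736 GPa = 6.736e+08 Pa.
Pad sides 2.365 mm × 1.049 mm = 0.002365 m × 0.001049 m. Contact area A = 0.002365 m × 0.001049 m = 2.481e-06 m².
Depth limit h_lim = 0.005515 mm = 5.515e-06 m.
As SI base values: W = 5.856 N, H = 6.736e+08 Pa, K = 1.721e-04.
Permissible volume V_lim = h_lim·A = 5.515e-06 · 2.481e-06 = 1.368e-11 m³.
Sliding life L = V_lim·H/(K·W) = 1.368e-11 · 6.736e+08 / (1.721e-04 · 5.856) = 9.145 m.

value=9.145 m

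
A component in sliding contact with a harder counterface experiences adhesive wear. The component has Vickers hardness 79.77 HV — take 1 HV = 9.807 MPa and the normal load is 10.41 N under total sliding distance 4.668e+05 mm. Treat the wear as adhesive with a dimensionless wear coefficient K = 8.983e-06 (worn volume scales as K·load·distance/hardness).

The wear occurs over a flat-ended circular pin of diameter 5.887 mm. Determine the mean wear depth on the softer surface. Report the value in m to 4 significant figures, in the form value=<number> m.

Intermediates appear rounded — every step holds full float precision — one final rounding, at 4 significant figures.
Total distance L = 4.668e+05 mm = 466.8 m.
Hardness H = 79.77 HV × 9.807 MPa/HV = 782.3 MPa = 7.823e+08 Pa.
Pin diameter d = 5.887 mm = 0.005887 m. Contact area A = π·d²/4 = π·(0.005887 m)²/4 = 2.722e-05 m².
Collected in SI base units: W = 10.41 N, H = 7.823e+08 Pa, K = 8.983e-06.
Worn volume V = K·W·L/H = 8.983e-06 · 10.41 · 466.8 / 7.823e+08 = 5.580e-11 m³.
Depth h = V/A = 5.580e-11 / 2.722e-05 = 2.050e-06 m.

value=2.050e-06 m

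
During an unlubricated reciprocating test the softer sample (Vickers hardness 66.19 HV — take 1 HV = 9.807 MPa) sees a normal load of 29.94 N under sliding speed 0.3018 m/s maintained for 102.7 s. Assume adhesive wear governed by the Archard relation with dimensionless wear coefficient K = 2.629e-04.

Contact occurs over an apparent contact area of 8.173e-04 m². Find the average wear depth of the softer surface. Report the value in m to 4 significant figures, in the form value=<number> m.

Quoted intermediates are rounded — every step keeps full float precision, and one last rounding, at 4 significant digits.
Convert: Distance L = v·t = 0.3018 m/s × 102.7 s = 30.99 m.
Convert: Hardness H = 66.19 HV × 9.807 MPa/HV = 649.1 MPa = 6.491e+08 Pa.
In SI base units, W = 29.94 N, H = 6.491e+08 Pa, K = 2.629e-04.
Apply Archard: V = K·W·L/H = 2.629e-04 · 29.94 · 30.99 / 6.491e+08 = 3.758e-10 m³.
Mean wear depth h = V/A = 3.758e-10 / 8.173e-04 = 4.599e-07 m.

value=4.599e-07 m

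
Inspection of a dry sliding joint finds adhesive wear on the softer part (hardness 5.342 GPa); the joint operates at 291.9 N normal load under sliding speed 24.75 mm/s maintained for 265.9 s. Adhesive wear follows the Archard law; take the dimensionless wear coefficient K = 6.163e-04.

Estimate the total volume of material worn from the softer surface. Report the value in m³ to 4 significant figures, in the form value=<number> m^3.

value=2.216e-10 m^3

Intermediate values are displayed rounded — every step keeps full precision, and a lone final rounding, at 4 significant digits.
Sliding speed v = 24.75 mm/s = 0.02475 m/s. Total distance L = v·t = 0.02475 m/s × 265.9 s = 6.581 m.
Hardness H = 5.342 GPa = 5.342e+09 Pa.
In SI base units, W = 291.9 N, H = 5.342e+09 Pa, K = 6.163e-04.
Volume removed: V = K·W·L/H = 6.163e-04 · 291.9 · 6.581 / 5.342e+09 = 2.216e-10 m³.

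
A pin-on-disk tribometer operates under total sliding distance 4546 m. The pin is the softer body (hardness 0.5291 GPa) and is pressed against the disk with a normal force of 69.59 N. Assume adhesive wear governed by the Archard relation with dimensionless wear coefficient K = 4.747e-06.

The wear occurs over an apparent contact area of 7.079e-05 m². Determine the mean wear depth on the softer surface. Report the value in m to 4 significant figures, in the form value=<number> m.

value=4.009e-05 m

Shown intermediates are rounded; every step holds full precision; one last rounding, at four significant figures.
Convert: Hardness H = 0.5291 GPa = 5.291e+08 Pa.
In SI base units: W = 69.59 N, H = 5.291e+08 Pa, K = 4.747e-06.
Volume removed: V = K·W·L/H = 4.747e-06 · 69.59 · 4546 / 5.291e+08 = 2.838e-09 m³.
Average depth h = V/A = 2.838e-09 / 7.079e-05 = 4.009e-05 m.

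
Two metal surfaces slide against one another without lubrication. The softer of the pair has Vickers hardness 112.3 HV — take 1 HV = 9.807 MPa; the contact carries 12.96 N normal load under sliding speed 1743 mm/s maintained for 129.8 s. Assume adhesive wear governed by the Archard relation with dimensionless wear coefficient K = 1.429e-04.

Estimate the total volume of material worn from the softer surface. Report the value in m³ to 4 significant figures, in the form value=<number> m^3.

value=3.804e-10 m^3

Intermediate values are shown rounded; all working math carries full float precision, and rounded just once to four significant figures.
Sliding speed v = 1743 mm/s = 1.743 m/s. Distance covered L = v·t = 1.743 m/s × 129.8 s = 226.2 m.
Hardness H = 112.3 HV × 9.807 MPa/HV = 1101 MPa = 1.101e+09 Pa.
Restated in SI base units: W = 12.96 N, H = 1.101e+09 Pa, K = 1.429e-04.
By Archard's law, V = K·W·L/H = 1.429e-04 · 12.96 · 226.2 / 1.101e+09 = 3.804e-10 m³.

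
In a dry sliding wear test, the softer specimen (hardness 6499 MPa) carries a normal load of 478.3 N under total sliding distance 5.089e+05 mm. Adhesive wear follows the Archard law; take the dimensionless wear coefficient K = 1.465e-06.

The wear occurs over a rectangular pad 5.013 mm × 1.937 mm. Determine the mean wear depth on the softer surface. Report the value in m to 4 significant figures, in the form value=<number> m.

value=5.651e-06 m

Every step keeps full float precision, and the intermediates are printed rounded. Rounded once at the end: four significant figures.
Convert: Distance L = 5.089e+05 mm = 508.9 m.
Convert: Hardness H = 6499 MPa = 6.499e+09 Pa.
Convert: Pad sides 5.013 mm × 1.937 mm = 0.005013 m × 0.001937 m. Contact area A = 0.005013 m × 0.001937 m = 9.710e-06 m².
Restated in SI base units: W = 478.3 N, H = 6.499e+09 Pa, K = 1.465e-06.
Worn volume V = K·W·L/H = 1.465e-06 · 478.3 · 508.9 / 6.499e+09 = 5.487e-11 m³.
Mean depth h = V/A = 5.487e-11 / 9.710e-06 = 5.651e-06 m.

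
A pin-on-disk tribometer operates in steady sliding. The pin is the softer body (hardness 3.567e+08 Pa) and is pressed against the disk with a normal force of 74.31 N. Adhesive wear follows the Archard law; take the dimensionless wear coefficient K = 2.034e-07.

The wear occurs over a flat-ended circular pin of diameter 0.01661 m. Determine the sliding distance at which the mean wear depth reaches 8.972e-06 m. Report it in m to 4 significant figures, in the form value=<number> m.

value=4.588e+04 m

The intermediates are displayed rounded. Every step maintains full float precision; a lone final rounding, at 4 significant figures.
Contact area A = π·d²/4 = π·(0.01661 m)²/4 = 2.167e-04 m².
Expressed in SI base units: W = 74.31 N, H = 3.567e+08 Pa, K = 2.034e-07.
Limit volume V_lim = h_lim·A = 8.972e-06 · 2.167e-04 = 1.944e-09 m³.
Life L = V_lim·H/(K·W) = 1.944e-09 · 3.567e+08 / (2.034e-07 · 74.31) = 4.588e+04 m.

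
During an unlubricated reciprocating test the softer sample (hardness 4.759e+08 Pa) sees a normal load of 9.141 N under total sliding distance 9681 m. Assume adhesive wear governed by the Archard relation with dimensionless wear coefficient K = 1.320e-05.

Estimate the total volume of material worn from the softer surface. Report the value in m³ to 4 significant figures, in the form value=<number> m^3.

value=2.455e-09 m^3

Each operation keeps full float precision; the intermediates are displayed rounded, and rounded once at the end, at four significant digits.
Collected in SI base units: W = 9.141 N, H = 4.759e+08 Pa, K = 1.320e-05.
Volume removed: V = K·W·L/H = 1.320e-05 · 9.141 · 9681 / 4.759e+08 = 2.455e-09 m³.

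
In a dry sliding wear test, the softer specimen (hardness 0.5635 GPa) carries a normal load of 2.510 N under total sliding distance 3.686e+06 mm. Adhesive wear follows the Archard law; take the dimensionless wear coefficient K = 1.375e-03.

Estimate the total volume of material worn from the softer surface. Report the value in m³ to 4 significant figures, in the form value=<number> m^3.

value=2.258e-08 m^3

The intermediates are shown rounded, and all arithmetic keeps full float precision, and a single final rounding to four significant digits.
Convert: Total distance L = 3.686e+06 mm = 3686 m.
Convert: Hardness H = 0.5635 GPa = 5.635e+08 Pa.
Restated in SI base units: W = 2.510 N, H = 5.635e+08 Pa, K = 1.375e-03.
Archard relation: V = K·W·L/H = 1.375e-03 · 2.510 · 3686 / 5.635e+08 = 2.258e-08 m³.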